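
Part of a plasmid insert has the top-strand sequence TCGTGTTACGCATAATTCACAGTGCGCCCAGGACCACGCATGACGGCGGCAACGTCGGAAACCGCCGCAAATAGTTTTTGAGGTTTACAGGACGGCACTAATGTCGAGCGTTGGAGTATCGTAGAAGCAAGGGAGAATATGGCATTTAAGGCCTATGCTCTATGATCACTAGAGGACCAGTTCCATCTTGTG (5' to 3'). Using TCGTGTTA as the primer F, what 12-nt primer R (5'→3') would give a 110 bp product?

The forward primer binds at positions 1–8, so a 110 bp product ends at position 1 + 110 − 1 = 110.
The reverse primer anneals to the top strand over positions 99–110, i.e. to TAATGTCGAGCG.
Its sequence written 5'→3' is the reverse complement: CGCTCGACATTA.

5'-CGCTCGACATTA-3'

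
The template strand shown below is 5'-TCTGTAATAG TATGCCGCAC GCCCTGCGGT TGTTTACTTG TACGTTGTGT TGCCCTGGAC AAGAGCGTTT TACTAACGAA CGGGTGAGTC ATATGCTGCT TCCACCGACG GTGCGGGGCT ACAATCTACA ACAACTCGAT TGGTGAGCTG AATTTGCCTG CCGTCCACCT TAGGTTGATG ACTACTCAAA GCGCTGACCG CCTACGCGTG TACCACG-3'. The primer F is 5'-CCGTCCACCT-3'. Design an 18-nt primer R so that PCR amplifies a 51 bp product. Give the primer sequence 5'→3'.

The forward primer binds at positions 161–170, so a 51 bp product ends at position 161 + 51 − 1 = 211.
The reverse primer anneals to the top strand over positions 194–211, i.e. to CTGACCGCCTACGCGTGT.
Its sequence written 5'→3' is the reverse complement: ACACGCGTAGGCGGTCAG.

5'-ACACGCGTAGGCGGTCAG-3'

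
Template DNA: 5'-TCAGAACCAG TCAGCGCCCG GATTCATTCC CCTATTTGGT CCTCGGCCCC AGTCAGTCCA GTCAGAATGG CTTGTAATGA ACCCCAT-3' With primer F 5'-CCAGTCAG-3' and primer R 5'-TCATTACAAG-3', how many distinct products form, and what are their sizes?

The forward primer CCAGTCAG matches the top strand at positions 7–14, 49–56, 58–65.
The reverse primer's reverse complement is CTTGTAATGA, matching at positions 71–80.
Each forward site pairs with the reverse site to give a product ending at position 80: sizes 74, 32, 23 bp.

Three products: 74 bp, 32 bp, 23 bp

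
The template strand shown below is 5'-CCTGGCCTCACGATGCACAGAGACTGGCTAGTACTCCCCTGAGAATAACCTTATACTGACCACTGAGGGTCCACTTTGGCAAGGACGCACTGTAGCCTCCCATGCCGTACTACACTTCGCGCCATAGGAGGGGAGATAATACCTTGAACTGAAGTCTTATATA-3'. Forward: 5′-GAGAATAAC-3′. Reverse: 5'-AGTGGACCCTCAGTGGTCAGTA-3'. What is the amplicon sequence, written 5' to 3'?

5'-GAGAATAACCTTATACTGACCACTGAGGGTCCACT-3'

The forward primer matches the template at positions 41–49.
The reverse primer's reverse complement is TACTGACCACTGAGGGTCCACT, which matches the template at positions 54–75.
The product is the template from position 41 through 75 (35 bp).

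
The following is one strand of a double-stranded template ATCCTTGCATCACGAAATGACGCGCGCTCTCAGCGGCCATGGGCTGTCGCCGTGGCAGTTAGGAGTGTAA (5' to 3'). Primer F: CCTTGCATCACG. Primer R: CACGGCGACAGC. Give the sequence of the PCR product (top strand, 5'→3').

Forward primer CCTTGCATCACG is found on the top strand at positions 3–14.
Taking the reverse complement of CACGGCGACAGC gives GCTGTCGCCGTG, found at positions 43–54 on the template; the primer anneals here to the top strand with its 3' end pointing upstream.
The product is the template from position 3 through 54 (52 bp).

5'-CCTTGCATCACGAAATGACGCGCGCTCTCAGCGGCCATGGGCTGTCGCCGTG-3'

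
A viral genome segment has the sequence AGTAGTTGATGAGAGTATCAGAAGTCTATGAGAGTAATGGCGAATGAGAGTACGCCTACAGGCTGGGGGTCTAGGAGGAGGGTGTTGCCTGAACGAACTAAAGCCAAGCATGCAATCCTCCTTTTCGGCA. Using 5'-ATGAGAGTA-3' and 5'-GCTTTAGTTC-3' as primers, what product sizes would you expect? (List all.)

The forward primer ATGAGAGTA matches the top strand at positions 9–17, 28–36, 44–52.
The reverse primer's reverse complement is GAACTAAAGC, matching at positions 95–104.
Each forward site pairs with the reverse site to give a product ending at position 104: sizes 96, 77, 61 bp.

96 bp, 77 bp, 61 bp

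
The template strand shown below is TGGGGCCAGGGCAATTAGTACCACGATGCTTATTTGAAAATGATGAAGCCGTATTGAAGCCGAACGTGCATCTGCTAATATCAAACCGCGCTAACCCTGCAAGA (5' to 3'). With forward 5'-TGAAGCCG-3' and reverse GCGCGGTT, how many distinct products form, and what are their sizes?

The forward primer TGAAGCCG matches the top strand at positions 44–51, 55–62.
The reverse primer's reverse complement is AACCGCGC, matching at positions 84–91.
Each forward site pairs with the reverse site to give a product ending at position 91: sizes 48, 37 bp.

Two products: 48 bp, 37 bp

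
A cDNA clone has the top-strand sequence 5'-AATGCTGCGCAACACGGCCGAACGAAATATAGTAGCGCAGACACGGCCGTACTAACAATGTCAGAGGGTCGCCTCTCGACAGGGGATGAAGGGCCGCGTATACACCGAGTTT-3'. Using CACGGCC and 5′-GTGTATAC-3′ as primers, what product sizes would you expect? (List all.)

93 bp, 64 bp

The forward primer CACGGCC matches the top strand at positions 13–19, 42–48.
The reverse primer's reverse complement is GTATACAC, matching at positions 98–105.
Each forward site pairs with the reverse site to give a product ending at position 105: sizes 93, 64 bp.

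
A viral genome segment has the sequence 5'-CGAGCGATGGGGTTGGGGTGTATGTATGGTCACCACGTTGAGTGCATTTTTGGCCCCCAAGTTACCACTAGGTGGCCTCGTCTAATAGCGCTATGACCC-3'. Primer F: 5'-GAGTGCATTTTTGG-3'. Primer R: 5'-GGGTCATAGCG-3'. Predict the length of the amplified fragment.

The forward primer matches the template at positions 40–53.
Reverse complement of the reverse primer: CGCTATGACCC. This occurs on the top strand at positions 89–99.
The product runs from position 40 to position 99, so its length is 99 − 40 + 1 = 60 bp.

60 bp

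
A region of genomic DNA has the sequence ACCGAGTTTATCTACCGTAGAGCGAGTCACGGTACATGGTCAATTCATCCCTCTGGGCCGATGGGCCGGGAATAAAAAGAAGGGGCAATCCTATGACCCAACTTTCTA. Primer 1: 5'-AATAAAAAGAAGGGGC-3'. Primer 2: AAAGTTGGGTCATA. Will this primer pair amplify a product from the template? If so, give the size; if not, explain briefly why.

Yes — a 35 bp product.

Primer 1 (AATAAAAAGAAGGGGC) matches the top strand at positions 71–86; it acts as a forward primer.
Primer 2's reverse complement is TATGACCCAACTTT, matching the top strand at positions 92–105; it acts as a reverse primer.
The 3' ends face each other across positions 71–105, giving a 35 bp product.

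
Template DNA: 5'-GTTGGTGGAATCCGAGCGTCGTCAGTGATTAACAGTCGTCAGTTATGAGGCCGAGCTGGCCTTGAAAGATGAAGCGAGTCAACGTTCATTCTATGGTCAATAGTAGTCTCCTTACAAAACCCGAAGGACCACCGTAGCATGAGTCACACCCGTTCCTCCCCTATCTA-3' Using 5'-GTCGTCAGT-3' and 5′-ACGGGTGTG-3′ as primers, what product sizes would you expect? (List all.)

136 bp, 119 bp

The forward primer GTCGTCAGT matches the top strand at positions 18–26, 35–43.
The reverse primer's reverse complement is CACACCCGT, matching at positions 145–153.
Each forward site pairs with the reverse site to give a product ending at position 153: sizes 136, 119 bp.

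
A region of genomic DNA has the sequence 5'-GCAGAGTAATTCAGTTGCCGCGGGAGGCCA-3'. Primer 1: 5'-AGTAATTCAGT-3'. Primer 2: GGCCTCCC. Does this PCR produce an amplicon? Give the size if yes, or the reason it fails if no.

Yes — a 25 bp product.

Primer 1 (AGTAATTCAGT) matches the top strand at positions 5–15; it acts as a forward primer.
Primer 2's reverse complement is GGGAGGCC, matching the top strand at positions 22–29; it acts as a reverse primer.
The 3' ends face each other across positions 5–29, giving a 25 bp product.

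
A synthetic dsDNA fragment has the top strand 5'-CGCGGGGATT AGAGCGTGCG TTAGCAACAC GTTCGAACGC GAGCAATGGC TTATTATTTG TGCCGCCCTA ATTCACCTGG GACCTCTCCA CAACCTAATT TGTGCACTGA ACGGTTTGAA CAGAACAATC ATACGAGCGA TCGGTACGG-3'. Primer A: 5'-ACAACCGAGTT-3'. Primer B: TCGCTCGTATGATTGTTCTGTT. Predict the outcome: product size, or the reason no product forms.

Primer A (ACAACCGAGTT) does not match the top strand, and its reverse complement AACTCGGTTGT does not match either.
With no annealing site for primer A, no amplification occurs.

No product — primer A has no binding site in the template.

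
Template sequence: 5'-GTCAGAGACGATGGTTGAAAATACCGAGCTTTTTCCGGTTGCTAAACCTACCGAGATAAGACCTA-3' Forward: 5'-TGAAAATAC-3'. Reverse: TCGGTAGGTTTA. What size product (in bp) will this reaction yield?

39 bp

Forward primer TGAAAATAC is found on the top strand at positions 16–24.
The reverse primer's reverse complement is TAAACCTACCGA, which matches the template at positions 43–54.
Amplicon spans positions 16–54: 39 bp.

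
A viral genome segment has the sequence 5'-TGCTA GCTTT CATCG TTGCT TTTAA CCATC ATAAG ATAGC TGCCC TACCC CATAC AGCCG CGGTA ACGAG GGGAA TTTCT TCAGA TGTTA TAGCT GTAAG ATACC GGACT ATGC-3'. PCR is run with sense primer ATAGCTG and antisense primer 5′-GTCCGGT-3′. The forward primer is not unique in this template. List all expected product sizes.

The forward primer ATAGCTG matches the top strand at positions 36–42, 90–96.
The reverse primer's reverse complement is ACCGGAC, matching at positions 103–109.
Each forward site pairs with the reverse site to give a product ending at position 109: sizes 74, 20 bp.

74 bp, 20 bp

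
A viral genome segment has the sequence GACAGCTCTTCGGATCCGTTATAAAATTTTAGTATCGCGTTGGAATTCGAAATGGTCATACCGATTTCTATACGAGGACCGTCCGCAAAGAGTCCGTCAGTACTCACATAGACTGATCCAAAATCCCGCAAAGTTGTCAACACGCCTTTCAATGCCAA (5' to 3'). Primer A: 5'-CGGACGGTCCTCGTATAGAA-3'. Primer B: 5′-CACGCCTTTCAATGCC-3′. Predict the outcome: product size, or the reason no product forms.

Primer A (CGGACGGTCCTCGTATAGAA) has reverse complement TTCTATACGAGGACCGTCCG, which matches the top strand at positions 66–85; primer A anneals to the top strand there with its 3' end pointing upstream toward position 66.
Primer B (CACGCCTTTCAATGCC) matches the top strand directly at positions 141–156; it anneals to the bottom strand with its 3' end pointing downstream toward position 156.
The 3' ends diverge (primer A extends toward position 1, primer B toward position 158), so the primers never converge on a shared product.

No product — the primers' 3' ends point away from each other.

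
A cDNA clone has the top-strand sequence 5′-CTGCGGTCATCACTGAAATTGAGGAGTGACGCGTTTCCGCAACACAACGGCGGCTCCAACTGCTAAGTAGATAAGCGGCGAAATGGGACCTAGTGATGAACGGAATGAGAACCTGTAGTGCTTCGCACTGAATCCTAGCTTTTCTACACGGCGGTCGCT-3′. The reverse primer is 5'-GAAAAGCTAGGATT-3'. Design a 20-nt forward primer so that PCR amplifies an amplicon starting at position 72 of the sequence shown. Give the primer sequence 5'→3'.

The reverse primer's reverse complement AATCCTAGCTTTTC matches the template at positions 131–144; the product starts at position 72.
The forward primer is identical to the top strand over positions 72–91: TAAGCGGCGAAATGGGACCT.

5'-TAAGCGGCGAAATGGGACCT-3'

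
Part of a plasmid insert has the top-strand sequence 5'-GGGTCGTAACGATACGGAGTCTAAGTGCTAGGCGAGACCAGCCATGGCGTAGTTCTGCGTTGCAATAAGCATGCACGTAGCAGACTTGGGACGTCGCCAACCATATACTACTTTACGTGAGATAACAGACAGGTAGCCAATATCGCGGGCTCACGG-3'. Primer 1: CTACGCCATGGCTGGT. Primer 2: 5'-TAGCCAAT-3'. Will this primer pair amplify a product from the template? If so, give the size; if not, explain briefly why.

No product — the primers' 3' ends point away from each other.

Primer 1 (CTACGCCATGGCTGGT) has reverse complement ACCAGCCATGGCGTAG, which matches the top strand at positions 37–52; primer 1 anneals to the top strand there with its 3' end pointing upstream toward position 37.
Primer 2 (TAGCCAAT) matches the top strand directly at positions 134–141; it anneals to the bottom strand with its 3' end pointing downstream toward position 141.
The 3' ends diverge (primer 1 extends toward position 1, primer 2 toward position 156), so the primers never converge on a shared product.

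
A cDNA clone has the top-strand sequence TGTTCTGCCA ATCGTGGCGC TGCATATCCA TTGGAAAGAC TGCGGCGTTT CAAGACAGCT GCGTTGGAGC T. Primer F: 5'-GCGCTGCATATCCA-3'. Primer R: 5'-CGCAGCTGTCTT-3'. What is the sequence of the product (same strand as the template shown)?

The forward primer matches the template at positions 17–30.
Taking the reverse complement of CGCAGCTGTCTT gives AAGACAGCTGCG, found at positions 52–63 on the template; the primer anneals here to the top strand with its 3' end pointing upstream.
The product is the template from position 17 through 63 (47 bp).

5'-GCGCTGCATATCCATTGGAAAGACTGCGGCGTTTCAAGACAGCTGCG-3'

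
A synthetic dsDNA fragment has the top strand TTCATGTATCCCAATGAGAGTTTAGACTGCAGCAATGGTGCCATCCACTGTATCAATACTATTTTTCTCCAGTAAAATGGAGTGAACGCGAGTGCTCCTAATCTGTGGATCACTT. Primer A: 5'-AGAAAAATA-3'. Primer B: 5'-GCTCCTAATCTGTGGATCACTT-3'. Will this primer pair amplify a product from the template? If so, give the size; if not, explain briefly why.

No product — the primers' 3' ends point away from each other.

Primer A (AGAAAAATA) has reverse complement TATTTTTCT, which matches the top strand at positions 60–68; primer A anneals to the top strand there with its 3' end pointing upstream toward position 60.
Primer B (GCTCCTAATCTGTGGATCACTT) matches the top strand directly at positions 94–115; it anneals to the bottom strand with its 3' end pointing downstream toward position 115.
The 3' ends diverge (primer A extends toward position 1, primer B toward position 115), so the primers never converge on a shared product.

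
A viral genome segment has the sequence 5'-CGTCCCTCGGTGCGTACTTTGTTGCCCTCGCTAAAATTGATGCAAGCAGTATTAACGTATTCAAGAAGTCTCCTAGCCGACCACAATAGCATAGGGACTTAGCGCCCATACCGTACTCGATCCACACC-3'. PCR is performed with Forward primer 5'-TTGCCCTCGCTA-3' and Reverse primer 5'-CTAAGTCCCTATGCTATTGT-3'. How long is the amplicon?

81 bp

The forward primer matches the template at positions 22–33.
Taking the reverse complement of CTAAGTCCCTATGCTATTGT gives ACAATAGCATAGGGACTTAG, found at positions 83–102 on the template; the primer anneals here to the top strand with its 3' end pointing upstream.
Amplicon spans positions 22–102: 81 bp.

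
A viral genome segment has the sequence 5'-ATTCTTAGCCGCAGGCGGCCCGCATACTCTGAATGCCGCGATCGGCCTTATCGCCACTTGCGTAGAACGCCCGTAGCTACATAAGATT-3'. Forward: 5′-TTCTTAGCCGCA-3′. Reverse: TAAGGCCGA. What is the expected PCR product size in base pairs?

Scanning the template, TTCTTAGCCGCA occurs at positions 2–13; this primer anneals to the bottom strand there with its 3' end pointing downstream.
Taking the reverse complement of TAAGGCCGA gives TCGGCCTTA, found at positions 42–50 on the template; the primer anneals here to the top strand with its 3' end pointing upstream.
Amplicon spans positions 2–50: 49 bp.

49 bp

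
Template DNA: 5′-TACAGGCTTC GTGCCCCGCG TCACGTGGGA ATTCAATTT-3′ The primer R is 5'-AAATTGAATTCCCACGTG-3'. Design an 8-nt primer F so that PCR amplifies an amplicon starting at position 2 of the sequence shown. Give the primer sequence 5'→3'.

5'-ACAGGCTT-3'

The reverse primer's reverse complement CACGTGGGAATTCAATTT matches the template at positions 22–39; the product starts at position 2.
The forward primer is identical to the top strand over positions 2–9: ACAGGCTT.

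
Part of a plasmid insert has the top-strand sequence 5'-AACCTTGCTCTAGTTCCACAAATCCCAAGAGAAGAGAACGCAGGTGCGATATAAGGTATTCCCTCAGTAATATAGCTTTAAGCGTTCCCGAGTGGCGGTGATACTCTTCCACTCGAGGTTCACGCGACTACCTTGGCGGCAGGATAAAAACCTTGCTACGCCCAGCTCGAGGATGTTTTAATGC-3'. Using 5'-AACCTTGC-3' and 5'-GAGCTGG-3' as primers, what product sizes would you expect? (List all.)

The forward primer AACCTTGC matches the top strand at positions 1–8, 149–156.
The reverse primer's reverse complement is CCAGCTC, matching at positions 162–168.
Each forward site pairs with the reverse site to give a product ending at position 168: sizes 168, 20 bp.

168 bp, 20 bp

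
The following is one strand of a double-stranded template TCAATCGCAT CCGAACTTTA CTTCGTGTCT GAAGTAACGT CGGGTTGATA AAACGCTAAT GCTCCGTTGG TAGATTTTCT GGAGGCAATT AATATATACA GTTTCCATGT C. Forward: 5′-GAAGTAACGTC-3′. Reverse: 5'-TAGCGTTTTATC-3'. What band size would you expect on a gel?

28 bp

Scanning the template, GAAGTAACGTC occurs at positions 31–41; this primer anneals to the bottom strand there with its 3' end pointing downstream.
Reverse complement of the reverse primer: GATAAAACGCTA. This occurs on the top strand at positions 47–58.
The product runs from position 31 to position 58, so its length is 58 − 31 + 1 = 28 bp.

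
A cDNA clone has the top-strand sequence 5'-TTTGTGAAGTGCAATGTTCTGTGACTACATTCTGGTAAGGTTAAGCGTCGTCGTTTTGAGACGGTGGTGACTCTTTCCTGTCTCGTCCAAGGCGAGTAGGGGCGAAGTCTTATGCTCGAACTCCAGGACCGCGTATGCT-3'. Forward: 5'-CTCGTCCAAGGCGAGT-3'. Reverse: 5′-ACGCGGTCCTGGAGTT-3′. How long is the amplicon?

53 bp

Forward primer CTCGTCCAAGGCGAGT is found on the top strand at positions 82–97.
Reverse complement of the reverse primer: AACTCCAGGACCGCGT. This occurs on the top strand at positions 119–134.
The product runs from position 82 to position 134, so its length is 134 − 82 + 1 = 53 bp.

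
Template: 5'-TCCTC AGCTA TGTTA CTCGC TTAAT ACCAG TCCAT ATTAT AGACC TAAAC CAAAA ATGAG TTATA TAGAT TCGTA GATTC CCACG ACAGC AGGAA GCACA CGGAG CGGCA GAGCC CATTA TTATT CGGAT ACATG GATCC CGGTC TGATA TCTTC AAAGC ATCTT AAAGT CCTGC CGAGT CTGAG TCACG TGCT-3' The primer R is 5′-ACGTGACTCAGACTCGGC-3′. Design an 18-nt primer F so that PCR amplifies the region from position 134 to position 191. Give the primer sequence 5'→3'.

The reverse primer's reverse complement GCCGAGTCTGAGTCACGT matches the template at positions 174–191; the product starts at position 134.
The forward primer is identical to the top strand over positions 134–151: TGGATCCCGGTCTGATAT.

5'-TGGATCCCGGTCTGATAT-3'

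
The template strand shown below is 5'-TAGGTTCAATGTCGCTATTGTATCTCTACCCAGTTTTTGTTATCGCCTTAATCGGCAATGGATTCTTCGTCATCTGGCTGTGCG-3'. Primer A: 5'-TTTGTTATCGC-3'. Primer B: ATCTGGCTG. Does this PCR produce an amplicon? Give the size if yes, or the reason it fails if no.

Primer A (TTTGTTATCGC) matches the top strand at positions 36–46 (3' end points downstream).
Primer B (ATCTGGCTG) also matches the top strand directly, at positions 72–80 — its reverse complement CAGCCAGAT is not present.
Both primers anneal to the bottom strand with 3' ends pointing the same way, so neither can prime synthesis back toward the other.

No product — both primers anneal to the same strand and extend in the same direction.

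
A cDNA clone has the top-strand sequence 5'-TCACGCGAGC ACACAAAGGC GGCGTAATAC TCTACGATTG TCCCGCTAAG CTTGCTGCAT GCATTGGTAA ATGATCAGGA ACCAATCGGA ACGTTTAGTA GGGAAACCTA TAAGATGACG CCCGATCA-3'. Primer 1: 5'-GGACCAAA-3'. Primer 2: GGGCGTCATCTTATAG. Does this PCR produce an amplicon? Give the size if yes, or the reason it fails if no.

No product — primer 1 has no binding site in the template.

Primer 1 (GGACCAAA) does not match the top strand, and its reverse complement TTTGGTCC does not match either.
With no annealing site for primer 1, no amplification occurs.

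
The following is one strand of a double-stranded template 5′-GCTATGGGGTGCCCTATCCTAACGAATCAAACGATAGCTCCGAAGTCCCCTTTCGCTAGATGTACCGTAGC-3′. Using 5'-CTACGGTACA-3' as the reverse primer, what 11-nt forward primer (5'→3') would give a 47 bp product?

The reverse primer's reverse complement TGTACCGTAG matches the template at positions 61–70, so the product ends at position 70.
A 47 bp product then starts at position 70 − 47 + 1 = 24.
The forward primer is identical to the top strand there: GAATCAAACGA.

5'-GAATCAAACGA-3'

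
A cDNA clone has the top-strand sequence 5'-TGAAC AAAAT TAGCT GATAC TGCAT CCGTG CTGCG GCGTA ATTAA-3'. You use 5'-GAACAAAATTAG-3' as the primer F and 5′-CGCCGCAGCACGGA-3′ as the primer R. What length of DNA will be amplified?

Scanning the template, GAACAAAATTAG occurs at positions 2–13; this primer anneals to the bottom strand there with its 3' end pointing downstream.
The reverse primer's reverse complement is TCCGTGCTGCGGCG, which matches the template at positions 25–38.
Amplicon spans positions 2–38: 37 bp.

37 bp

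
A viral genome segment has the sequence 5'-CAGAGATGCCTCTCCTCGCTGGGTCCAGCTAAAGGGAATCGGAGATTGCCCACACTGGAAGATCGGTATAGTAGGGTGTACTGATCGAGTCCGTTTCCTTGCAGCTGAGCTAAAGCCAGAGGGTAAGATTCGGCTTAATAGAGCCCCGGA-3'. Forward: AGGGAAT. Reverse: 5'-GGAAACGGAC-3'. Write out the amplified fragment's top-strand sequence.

5'-AGGGAATCGGAGATTGCCCACACTGGAAGATCGGTATAGTAGGGTGTACTGATCGAGTCCGTTTCC-3'

The forward primer matches the template at positions 33–39.
The reverse primer's reverse complement is GTCCGTTTCC, which matches the template at positions 89–98.
The product is the template from position 33 through 98 (66 bp).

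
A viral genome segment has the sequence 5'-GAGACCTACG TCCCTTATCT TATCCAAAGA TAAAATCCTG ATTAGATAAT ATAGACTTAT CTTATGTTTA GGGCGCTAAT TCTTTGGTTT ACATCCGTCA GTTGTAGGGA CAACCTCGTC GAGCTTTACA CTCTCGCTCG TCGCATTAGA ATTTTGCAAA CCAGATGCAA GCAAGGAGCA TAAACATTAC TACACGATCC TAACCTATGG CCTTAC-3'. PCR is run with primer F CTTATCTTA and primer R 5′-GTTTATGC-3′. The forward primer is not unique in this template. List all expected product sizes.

The forward primer CTTATCTTA matches the top strand at positions 14–22, 56–64.
The reverse primer's reverse complement is GCATAAAC, matching at positions 178–185.
Each forward site pairs with the reverse site to give a product ending at position 185: sizes 172, 130 bp.

172 bp, 130 bp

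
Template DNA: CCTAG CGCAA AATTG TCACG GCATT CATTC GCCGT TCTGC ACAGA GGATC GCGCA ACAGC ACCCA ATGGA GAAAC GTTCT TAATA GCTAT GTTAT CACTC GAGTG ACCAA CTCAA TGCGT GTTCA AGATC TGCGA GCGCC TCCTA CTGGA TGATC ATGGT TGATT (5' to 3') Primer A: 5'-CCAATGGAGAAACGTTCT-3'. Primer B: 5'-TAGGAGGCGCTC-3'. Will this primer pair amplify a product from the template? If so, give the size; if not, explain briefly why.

Yes — an 83 bp product.

Primer A (CCAATGGAGAAACGTTCT) matches the top strand at positions 63–80; it acts as a forward primer.
Primer B's reverse complement is GAGCGCCTCCTA, matching the top strand at positions 134–145; it acts as a reverse primer.
The 3' ends face each other across positions 63–145, giving an 83 bp product.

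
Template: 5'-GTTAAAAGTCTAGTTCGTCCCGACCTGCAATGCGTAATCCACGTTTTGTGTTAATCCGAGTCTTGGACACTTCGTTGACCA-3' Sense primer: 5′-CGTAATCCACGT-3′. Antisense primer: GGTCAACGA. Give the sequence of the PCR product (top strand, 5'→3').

Forward primer CGTAATCCACGT is found on the top strand at positions 33–44.
The reverse primer's reverse complement is TCGTTGACC, which matches the template at positions 72–80.
The product is the template from position 33 through 80 (48 bp).

5'-CGTAATCCACGTTTTGTGTTAATCCGAGTCTTGGACACTTCGTTGACC-3'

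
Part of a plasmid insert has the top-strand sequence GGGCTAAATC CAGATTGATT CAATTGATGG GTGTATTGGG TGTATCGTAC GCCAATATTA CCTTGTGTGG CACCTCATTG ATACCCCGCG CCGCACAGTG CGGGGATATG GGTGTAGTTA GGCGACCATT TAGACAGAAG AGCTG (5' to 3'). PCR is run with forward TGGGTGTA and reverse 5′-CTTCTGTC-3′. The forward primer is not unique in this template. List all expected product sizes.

The forward primer TGGGTGTA matches the top strand at positions 28–35, 37–44, 109–116.
The reverse primer's reverse complement is GACAGAAG, matching at positions 133–140.
Each forward site pairs with the reverse site to give a product ending at position 140: sizes 113, 104, 32 bp.

113 bp, 104 bp, 32 bp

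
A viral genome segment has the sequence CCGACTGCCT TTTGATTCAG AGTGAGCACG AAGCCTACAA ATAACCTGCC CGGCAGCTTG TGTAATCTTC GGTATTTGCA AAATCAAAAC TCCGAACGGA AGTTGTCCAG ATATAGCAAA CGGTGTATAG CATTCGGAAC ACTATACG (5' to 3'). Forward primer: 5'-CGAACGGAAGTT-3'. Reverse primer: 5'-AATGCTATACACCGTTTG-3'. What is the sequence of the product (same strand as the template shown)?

Forward primer CGAACGGAAGTT is found on the top strand at positions 93–104.
Taking the reverse complement of AATGCTATACACCGTTTG gives CAAACGGTGTATAGCATT, found at positions 117–134 on the template; the primer anneals here to the top strand with its 3' end pointing upstream.
The product is the template from position 93 through 134 (42 bp).

5'-CGAACGGAAGTTGTCCAGATATAGCAAACGGTGTATAGCATT-3'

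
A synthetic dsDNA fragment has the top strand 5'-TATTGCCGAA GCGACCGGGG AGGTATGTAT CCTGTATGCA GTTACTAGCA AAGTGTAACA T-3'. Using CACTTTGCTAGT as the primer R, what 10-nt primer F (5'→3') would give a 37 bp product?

The reverse primer's reverse complement ACTAGCAAAGTG matches the template at positions 44–55, so the product ends at position 55.
A 37 bp product then starts at position 55 − 37 + 1 = 19.
The forward primer is identical to the top strand there: GGAGGTATGT.

5'-GGAGGTATGT-3'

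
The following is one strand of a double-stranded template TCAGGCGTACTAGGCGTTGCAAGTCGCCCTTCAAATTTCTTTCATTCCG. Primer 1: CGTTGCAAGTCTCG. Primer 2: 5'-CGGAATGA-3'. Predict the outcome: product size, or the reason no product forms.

Primer 1 (CGTTGCAAGTCTCG) does not match the top strand, and its reverse complement CGAGACTTGCAACG does not match either.
With no annealing site for primer 1, no amplification occurs.

No product — primer 1 has no binding site in the template.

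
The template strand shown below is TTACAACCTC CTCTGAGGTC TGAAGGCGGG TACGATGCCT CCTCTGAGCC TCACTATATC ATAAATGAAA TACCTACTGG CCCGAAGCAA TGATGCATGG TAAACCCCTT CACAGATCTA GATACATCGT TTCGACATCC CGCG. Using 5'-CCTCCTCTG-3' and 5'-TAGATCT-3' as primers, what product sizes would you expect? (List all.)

The forward primer CCTCCTCTG matches the top strand at positions 7–15, 38–46.
The reverse primer's reverse complement is AGATCTA, matching at positions 114–120.
Each forward site pairs with the reverse site to give a product ending at position 120: sizes 114, 83 bp.

114 bp, 83 bp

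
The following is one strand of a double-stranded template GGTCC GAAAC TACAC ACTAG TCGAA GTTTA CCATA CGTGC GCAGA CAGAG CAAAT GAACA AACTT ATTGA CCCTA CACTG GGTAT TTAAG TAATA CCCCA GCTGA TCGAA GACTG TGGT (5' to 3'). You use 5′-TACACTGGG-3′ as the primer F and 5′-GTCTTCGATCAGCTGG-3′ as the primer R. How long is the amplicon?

The forward primer matches the template at positions 74–82.
The reverse primer's reverse complement is CCAGCTGATCGAAGAC, which matches the template at positions 98–113.
Product length = (reverse-primer end) − (forward-primer start) + 1 = 113 − 74 + 1 = 40 bp.

40 bp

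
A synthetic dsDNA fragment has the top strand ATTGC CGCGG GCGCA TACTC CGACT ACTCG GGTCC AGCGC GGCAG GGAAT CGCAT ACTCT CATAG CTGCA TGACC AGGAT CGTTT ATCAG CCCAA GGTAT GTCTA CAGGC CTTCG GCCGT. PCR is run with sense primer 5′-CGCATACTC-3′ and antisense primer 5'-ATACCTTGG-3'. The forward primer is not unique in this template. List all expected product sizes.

89 bp, 50 bp

The forward primer CGCATACTC matches the top strand at positions 12–20, 51–59.
The reverse primer's reverse complement is CCAAGGTAT, matching at positions 92–100.
Each forward site pairs with the reverse site to give a product ending at position 100: sizes 89, 50 bp.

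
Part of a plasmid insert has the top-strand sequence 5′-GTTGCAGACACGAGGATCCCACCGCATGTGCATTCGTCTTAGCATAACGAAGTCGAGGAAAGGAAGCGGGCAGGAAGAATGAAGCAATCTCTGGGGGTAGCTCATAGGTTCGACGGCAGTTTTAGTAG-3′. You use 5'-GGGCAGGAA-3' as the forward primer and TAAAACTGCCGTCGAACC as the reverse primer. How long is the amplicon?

Forward primer GGGCAGGAA is found on the top strand at positions 68–76.
The reverse primer's reverse complement is GGTTCGACGGCAGTTTTA, which matches the template at positions 107–124.
Amplicon spans positions 68–124: 57 bp.

57 bp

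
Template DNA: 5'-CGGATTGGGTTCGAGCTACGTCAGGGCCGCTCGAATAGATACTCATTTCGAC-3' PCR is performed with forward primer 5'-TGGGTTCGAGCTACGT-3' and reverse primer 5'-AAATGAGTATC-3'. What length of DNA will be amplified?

The forward primer matches the template at positions 6–21.
Taking the reverse complement of AAATGAGTATC gives GATACTCATTT, found at positions 38–48 on the template; the primer anneals here to the top strand with its 3' end pointing upstream.
Amplicon spans positions 6–48: 43 bp.

43 bp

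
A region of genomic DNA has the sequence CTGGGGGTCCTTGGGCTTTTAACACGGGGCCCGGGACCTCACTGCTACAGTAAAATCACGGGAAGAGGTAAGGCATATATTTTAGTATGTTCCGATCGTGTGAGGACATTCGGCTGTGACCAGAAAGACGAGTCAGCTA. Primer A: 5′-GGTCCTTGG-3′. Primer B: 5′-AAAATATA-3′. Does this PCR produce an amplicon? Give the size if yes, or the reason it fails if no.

Primer A (GGTCCTTGG) matches the top strand at positions 6–14; it acts as a forward primer.
Primer B's reverse complement is TATATTTT, matching the top strand at positions 76–83; it acts as a reverse primer.
The 3' ends face each other across positions 6–83, giving a 78 bp product.

Yes — a 78 bp product.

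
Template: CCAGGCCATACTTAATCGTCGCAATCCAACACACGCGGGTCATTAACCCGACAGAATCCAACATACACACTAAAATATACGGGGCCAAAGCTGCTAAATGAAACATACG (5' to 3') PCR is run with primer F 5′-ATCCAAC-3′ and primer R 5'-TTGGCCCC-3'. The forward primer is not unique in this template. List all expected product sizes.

65 bp, 33 bp

The forward primer ATCCAAC matches the top strand at positions 24–30, 56–62.
The reverse primer's reverse complement is GGGGCCAA, matching at positions 81–88.
Each forward site pairs with the reverse site to give a product ending at position 88: sizes 65, 33 bp.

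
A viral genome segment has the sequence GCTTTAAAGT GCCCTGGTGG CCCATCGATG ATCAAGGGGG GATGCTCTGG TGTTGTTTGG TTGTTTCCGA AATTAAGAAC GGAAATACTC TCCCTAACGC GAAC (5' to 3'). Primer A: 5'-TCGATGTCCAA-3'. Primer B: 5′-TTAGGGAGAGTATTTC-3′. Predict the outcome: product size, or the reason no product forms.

No product — primer A has no binding site in the template.

Primer A (TCGATGTCCAA) does not match the top strand, and its reverse complement TTGGACATCGA does not match either.
With no annealing site for primer A, no amplification occurs.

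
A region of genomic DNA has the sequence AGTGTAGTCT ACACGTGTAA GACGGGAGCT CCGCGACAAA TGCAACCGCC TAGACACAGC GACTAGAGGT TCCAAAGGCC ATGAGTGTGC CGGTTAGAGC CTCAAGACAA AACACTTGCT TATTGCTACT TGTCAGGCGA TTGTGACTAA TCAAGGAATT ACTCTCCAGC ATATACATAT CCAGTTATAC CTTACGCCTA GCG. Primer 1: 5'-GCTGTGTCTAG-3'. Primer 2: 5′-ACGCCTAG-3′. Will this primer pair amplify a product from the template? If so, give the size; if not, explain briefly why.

Primer 1 (GCTGTGTCTAG) has reverse complement CTAGACACAGC, which matches the top strand at positions 50–60; primer 1 anneals to the top strand there with its 3' end pointing upstream toward position 50.
Primer 2 (ACGCCTAG) matches the top strand directly at positions 194–201; it anneals to the bottom strand with its 3' end pointing downstream toward position 201.
The 3' ends diverge (primer 1 extends toward position 1, primer 2 toward position 203), so the primers never converge on a shared product.

No product — the primers' 3' ends point away from each other.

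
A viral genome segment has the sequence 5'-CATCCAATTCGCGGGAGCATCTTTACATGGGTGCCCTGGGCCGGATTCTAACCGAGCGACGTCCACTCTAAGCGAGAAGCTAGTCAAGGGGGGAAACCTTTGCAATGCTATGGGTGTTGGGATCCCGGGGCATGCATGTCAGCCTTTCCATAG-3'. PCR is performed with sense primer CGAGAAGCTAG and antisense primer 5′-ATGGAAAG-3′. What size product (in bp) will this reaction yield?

79 bp

The forward primer matches the template at positions 73–83.
The reverse primer's reverse complement is CTTTCCAT, which matches the template at positions 144–151.
The product runs from position 73 to position 151, so its length is 151 − 73 + 1 = 79 bp.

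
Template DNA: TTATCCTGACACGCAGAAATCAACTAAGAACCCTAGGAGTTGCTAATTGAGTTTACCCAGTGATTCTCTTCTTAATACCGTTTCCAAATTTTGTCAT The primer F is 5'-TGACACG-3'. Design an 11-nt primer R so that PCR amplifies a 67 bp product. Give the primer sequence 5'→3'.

The forward primer binds at positions 7–13, so a 67 bp product ends at position 7 + 67 − 1 = 73.
The reverse primer anneals to the top strand over positions 63–73, i.e. to ATTCTCTTCTT.
Its sequence written 5'→3' is the reverse complement: AAGAAGAGAAT.

5'-AAGAAGAGAAT-3'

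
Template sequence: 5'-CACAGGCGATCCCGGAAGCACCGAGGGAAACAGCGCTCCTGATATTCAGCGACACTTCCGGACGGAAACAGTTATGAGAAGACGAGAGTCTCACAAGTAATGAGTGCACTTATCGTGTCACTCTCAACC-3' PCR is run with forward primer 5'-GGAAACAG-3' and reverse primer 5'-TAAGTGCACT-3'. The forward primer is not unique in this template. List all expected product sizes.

The forward primer GGAAACAG matches the top strand at positions 26–33, 64–71.
The reverse primer's reverse complement is AGTGCACTTA, matching at positions 103–112.
Each forward site pairs with the reverse site to give a product ending at position 112: sizes 87, 49 bp.

87 bp, 49 bp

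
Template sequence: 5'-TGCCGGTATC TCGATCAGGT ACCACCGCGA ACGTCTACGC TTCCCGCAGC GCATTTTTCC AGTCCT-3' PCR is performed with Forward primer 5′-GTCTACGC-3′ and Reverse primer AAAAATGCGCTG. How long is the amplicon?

The forward primer matches the template at positions 33–40.
Taking the reverse complement of AAAAATGCGCTG gives CAGCGCATTTTT, found at positions 47–58 on the template; the primer anneals here to the top strand with its 3' end pointing upstream.
Amplicon spans positions 33–58: 26 bp.

26 bp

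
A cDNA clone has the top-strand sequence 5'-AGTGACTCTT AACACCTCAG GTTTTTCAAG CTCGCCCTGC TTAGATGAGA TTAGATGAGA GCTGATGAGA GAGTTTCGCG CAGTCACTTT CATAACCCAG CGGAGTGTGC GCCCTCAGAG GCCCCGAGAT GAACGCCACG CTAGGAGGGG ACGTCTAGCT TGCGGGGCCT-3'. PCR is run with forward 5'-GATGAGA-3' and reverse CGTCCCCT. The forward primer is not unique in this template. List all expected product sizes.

The forward primer GATGAGA matches the top strand at positions 44–50, 54–60, 64–70.
The reverse primer's reverse complement is AGGGGACG, matching at positions 146–153.
Each forward site pairs with the reverse site to give a product ending at position 153: sizes 110, 100, 90 bp.

110 bp, 100 bp, 90 bp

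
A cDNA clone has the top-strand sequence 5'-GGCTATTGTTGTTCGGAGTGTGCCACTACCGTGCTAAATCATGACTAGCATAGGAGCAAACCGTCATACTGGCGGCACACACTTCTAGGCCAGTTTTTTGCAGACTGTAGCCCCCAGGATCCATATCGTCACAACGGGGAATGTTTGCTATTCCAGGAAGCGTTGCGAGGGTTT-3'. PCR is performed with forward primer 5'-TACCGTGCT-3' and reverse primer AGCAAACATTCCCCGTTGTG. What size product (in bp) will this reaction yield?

123 bp

Forward primer TACCGTGCT is found on the top strand at positions 27–35.
Reverse complement of the reverse primer: CACAACGGGGAATGTTTGCT. This occurs on the top strand at positions 130–149.
Product length = (reverse-primer end) − (forward-primer start) + 1 = 149 − 27 + 1 = 123 bp.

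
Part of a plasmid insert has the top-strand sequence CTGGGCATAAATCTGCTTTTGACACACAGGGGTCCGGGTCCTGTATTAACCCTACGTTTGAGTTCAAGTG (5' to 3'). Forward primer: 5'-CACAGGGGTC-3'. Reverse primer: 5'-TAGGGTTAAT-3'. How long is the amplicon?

Forward primer CACAGGGGTC is found on the top strand at positions 25–34.
Reverse complement of the reverse primer: ATTAACCCTA. This occurs on the top strand at positions 45–54.
Amplicon spans positions 25–54: 30 bp.

30 bp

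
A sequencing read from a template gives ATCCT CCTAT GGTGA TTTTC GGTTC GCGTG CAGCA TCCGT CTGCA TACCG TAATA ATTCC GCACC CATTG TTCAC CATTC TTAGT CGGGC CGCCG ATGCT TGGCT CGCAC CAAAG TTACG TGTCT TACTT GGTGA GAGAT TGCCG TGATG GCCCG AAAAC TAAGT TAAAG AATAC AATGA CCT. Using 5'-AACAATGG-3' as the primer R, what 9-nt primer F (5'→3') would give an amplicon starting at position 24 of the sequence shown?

The reverse primer's reverse complement CCATTGTT matches the template at positions 65–72; the product starts at position 24.
The forward primer is identical to the top strand over positions 24–32: TCGCGTGCA.

5'-TCGCGTGCA-3'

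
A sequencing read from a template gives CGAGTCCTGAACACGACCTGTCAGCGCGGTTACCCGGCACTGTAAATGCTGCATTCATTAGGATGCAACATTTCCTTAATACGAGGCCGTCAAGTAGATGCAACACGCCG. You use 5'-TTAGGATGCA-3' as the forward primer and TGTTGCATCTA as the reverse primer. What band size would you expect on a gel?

48 bp

Scanning the template, TTAGGATGCA occurs at positions 58–67; this primer anneals to the bottom strand there with its 3' end pointing downstream.
Taking the reverse complement of TGTTGCATCTA gives TAGATGCAACA, found at positions 95–105 on the template; the primer anneals here to the top strand with its 3' end pointing upstream.
Amplicon spans positions 58–105: 48 bp.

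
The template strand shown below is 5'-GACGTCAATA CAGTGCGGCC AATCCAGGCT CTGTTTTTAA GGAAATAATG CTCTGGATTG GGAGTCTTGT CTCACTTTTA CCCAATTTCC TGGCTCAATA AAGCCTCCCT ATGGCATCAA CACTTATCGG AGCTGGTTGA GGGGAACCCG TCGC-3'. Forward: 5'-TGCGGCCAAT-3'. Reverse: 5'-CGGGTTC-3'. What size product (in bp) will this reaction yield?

137 bp

Scanning the template, TGCGGCCAAT occurs at positions 14–23; this primer anneals to the bottom strand there with its 3' end pointing downstream.
The reverse primer's reverse complement is GAACCCG, which matches the template at positions 144–150.
Product length = (reverse-primer end) − (forward-primer start) + 1 = 150 − 14 + 1 = 137 bp.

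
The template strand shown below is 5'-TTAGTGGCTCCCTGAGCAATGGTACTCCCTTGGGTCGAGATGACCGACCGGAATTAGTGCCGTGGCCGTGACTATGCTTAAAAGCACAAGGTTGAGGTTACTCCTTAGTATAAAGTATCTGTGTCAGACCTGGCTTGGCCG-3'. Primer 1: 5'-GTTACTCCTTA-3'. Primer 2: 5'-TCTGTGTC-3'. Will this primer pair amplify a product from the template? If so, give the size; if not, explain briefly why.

Primer 1 (GTTACTCCTTA) matches the top strand at positions 97–107 (3' end points downstream).
Primer 2 (TCTGTGTC) also matches the top strand directly, at positions 118–125 — its reverse complement GACACAGA is not present.
Both primers anneal to the bottom strand with 3' ends pointing the same way, so neither can prime synthesis back toward the other.

No product — both primers anneal to the same strand and extend in the same direction.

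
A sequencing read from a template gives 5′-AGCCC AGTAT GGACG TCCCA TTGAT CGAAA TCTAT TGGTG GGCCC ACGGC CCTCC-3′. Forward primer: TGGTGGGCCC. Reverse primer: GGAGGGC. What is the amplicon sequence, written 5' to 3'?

5'-TGGTGGGCCCACGGCCCTCC-3'

Forward primer TGGTGGGCCC is found on the top strand at positions 36–45.
Taking the reverse complement of GGAGGGC gives GCCCTCC, found at positions 49–55 on the template; the primer anneals here to the top strand with its 3' end pointing upstream.
The product is the template from position 36 through 55 (20 bp).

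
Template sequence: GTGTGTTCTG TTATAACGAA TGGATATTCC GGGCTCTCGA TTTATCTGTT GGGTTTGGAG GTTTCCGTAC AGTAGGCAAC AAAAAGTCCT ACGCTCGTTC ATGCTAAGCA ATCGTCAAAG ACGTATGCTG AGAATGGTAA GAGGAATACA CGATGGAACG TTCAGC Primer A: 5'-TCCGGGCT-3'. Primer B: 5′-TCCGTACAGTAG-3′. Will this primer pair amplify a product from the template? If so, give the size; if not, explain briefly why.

Primer A (TCCGGGCT) matches the top strand at positions 28–35 (3' end points downstream).
Primer B (TCCGTACAGTAG) also matches the top strand directly, at positions 64–75 — its reverse complement CTACTGTACGGA is not present.
Both primers anneal to the bottom strand with 3' ends pointing the same way, so neither can prime synthesis back toward the other.

No product — both primers anneal to the same strand and extend in the same direction.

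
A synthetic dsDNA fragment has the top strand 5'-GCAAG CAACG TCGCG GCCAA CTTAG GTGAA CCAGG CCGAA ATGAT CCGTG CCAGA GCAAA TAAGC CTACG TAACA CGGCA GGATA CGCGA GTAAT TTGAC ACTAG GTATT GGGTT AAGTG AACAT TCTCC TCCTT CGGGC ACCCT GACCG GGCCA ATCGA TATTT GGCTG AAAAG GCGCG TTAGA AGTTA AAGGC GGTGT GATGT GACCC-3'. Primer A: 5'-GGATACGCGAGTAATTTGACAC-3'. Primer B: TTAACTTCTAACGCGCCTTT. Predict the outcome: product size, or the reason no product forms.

Primer A (GGATACGCGAGTAATTTGACAC) matches the top strand at positions 81–102; it acts as a forward primer.
Primer B's reverse complement is AAAGGCGCGTTAGAAGTTAA, matching the top strand at positions 172–191; it acts as a reverse primer.
The 3' ends face each other across positions 81–191, giving a 111 bp product.

Yes — a 111 bp product.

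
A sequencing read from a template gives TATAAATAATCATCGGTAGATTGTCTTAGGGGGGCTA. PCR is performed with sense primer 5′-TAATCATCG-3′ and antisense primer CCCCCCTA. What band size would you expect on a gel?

Scanning the template, TAATCATCG occurs at positions 7–15; this primer anneals to the bottom strand there with its 3' end pointing downstream.
Reverse complement of the reverse primer: TAGGGGGG. This occurs on the top strand at positions 27–34.
Product length = (reverse-primer end) − (forward-primer start) + 1 = 34 − 7 + 1 = 28 bp.

28 bp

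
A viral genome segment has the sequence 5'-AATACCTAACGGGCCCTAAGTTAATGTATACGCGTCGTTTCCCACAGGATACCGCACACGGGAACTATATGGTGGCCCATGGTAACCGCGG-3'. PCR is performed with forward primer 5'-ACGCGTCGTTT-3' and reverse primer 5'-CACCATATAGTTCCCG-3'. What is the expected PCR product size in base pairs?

45 bp

Scanning the template, ACGCGTCGTTT occurs at positions 30–40; this primer anneals to the bottom strand there with its 3' end pointing downstream.
Reverse complement of the reverse primer: CGGGAACTATATGGTG. This occurs on the top strand at positions 59–74.
The product runs from position 30 to position 74, so its length is 74 − 30 + 1 = 45 bp.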